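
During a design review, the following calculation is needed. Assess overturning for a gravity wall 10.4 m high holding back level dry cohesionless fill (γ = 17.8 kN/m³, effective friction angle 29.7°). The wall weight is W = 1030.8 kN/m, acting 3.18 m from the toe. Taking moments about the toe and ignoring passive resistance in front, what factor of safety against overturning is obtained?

K_a = tan²(45° − 29.7°/2) = 0.3374.
P_a = ½K_aγH² = 0.5×0.3374×17.8×10.4² = 324.8 kN/m, acting at H/3 = 3.467 m above the base.
Overturning moment M_o = P_a × H/3 = 324.8 × 3.467 = 1126.
Resisting moment M_r = W × 3.18 = 1030.8 × 3.18 = 3278.
FS_overturning = M_r/M_o = 3278/1126 = 2.911.

2.91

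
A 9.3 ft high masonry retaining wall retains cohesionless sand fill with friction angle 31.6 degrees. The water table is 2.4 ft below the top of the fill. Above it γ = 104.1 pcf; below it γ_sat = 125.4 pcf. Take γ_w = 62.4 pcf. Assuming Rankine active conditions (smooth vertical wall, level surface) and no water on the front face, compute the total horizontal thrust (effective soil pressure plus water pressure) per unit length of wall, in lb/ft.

2590 lb/ft

K_a = tan²(45° − φ/2) = 0.3123.
γ' = 125.4 − 62.4 = 63.00 pcf. Depth below WT = 6.9 ft.
σ'_h at WT = K_a γ d_w = 78.04 psf; at base = 78.04 + K_a γ' × 6.9 = 213.8 psf.
P₁ (0–2.4 ft) = ½×78.04×2.4 = 93.64. P₂ (2.4–9.3 ft) = ½(78.04+213.8)×6.9 = 1007.
P_w = ½ γ_w h₂² = 0.5×62.4×6.9² = 1485. Total = 93.64+1007+1485 = 2586 lb/ft.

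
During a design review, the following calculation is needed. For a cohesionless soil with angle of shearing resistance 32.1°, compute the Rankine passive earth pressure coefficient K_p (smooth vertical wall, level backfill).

3.27

K_p = (1 + sin φ)/(1 − sin φ) = tan²(45° + 32.1°/2) = 3.268.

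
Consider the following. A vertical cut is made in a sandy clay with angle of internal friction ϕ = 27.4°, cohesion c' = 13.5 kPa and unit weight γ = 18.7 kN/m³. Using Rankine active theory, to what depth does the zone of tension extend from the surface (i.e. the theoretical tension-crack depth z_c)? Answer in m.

K_a = tan²(45° − 27.4°/2) = 0.3697; √K_a = 0.6080.
The active pressure is zero where K_a γ z = 2c√K_a, so z_c = 2c/(γ√K_a) = 2×13.5/(18.7×0.6080) = 2.375 m.

2.37 m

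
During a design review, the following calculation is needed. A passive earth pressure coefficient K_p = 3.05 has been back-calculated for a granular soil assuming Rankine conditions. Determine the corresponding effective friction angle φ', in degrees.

K_p = (1+sin φ)/(1−sin φ) ⇒ sin φ = (K_p − 1)/(K_p + 1) = 0.5062.
φ = arcsin(0.5062) = 30.41°.

30.4°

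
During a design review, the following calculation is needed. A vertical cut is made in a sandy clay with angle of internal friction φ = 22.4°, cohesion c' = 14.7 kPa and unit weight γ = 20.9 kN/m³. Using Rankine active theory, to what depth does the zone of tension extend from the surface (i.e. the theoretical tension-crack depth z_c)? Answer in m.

2.10 m

K_a = tan²(45° − 22.4°/2) = 0.4482; √K_a = 0.6694.
The active pressure is zero where K_a γ z = 2c√K_a, so z_c = 2c/(γ√K_a) = 2×14.7/(20.9×0.6694) = 2.101 m.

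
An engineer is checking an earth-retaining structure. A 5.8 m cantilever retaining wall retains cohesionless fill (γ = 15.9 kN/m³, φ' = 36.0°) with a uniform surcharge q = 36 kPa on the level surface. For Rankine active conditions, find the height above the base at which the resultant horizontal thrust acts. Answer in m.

K_a = 0.2596.
Triangular part P₁ = ½K_aγH² = 69.43 at H/3 = 1.933 m; rectangular part P₂ = K_a q H = 54.21 at H/2 = 2.900 m.
ȳ = (P₁·1.933 + P₂·2.900)/(P₁+P₂) = 2.357 m.

2.36 m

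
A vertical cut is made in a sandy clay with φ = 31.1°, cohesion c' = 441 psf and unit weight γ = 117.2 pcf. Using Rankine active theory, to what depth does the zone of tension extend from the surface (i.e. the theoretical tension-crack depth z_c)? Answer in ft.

13.3 ft

K_a = tan²(45° − 31.1°/2) = 0.3188; √K_a = 0.5646.
The active pressure is zero where K_a γ z = 2c√K_a, so z_c = 2c/(γ√K_a) = 2×441/(117.2×0.5646) = 13.33 ft.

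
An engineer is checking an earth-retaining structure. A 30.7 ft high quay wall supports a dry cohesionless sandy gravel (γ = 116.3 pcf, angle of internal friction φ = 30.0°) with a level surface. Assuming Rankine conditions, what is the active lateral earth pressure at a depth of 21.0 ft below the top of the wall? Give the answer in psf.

814 psf

K_a = (1 − sin φ)/(1 + sin φ) = 0.3333.
σ_h = K_a γ z = 0.3333 × 116.3 × 21.0 = 814.1 psf.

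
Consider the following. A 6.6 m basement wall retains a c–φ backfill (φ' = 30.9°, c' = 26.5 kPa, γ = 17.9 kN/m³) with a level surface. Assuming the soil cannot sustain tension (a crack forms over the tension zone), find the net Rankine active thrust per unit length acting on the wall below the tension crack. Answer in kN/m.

5.46 kN/m

K_a = 0.3214; √K_a = 0.5669.
Tension-crack depth z_c = 2c/(γ√K_a) = 2×26.5/(17.9×0.5669) = 5.223 m.
σ_a at base = K_a γ H − 2c√K_a = 0.3214×17.9×6.6 − 2×26.5×0.5669 = 7.924 kPa.
P_a = ½ × 7.924 × (H − z_c) = 0.5×7.924×1.377 = 5.457 kN/m.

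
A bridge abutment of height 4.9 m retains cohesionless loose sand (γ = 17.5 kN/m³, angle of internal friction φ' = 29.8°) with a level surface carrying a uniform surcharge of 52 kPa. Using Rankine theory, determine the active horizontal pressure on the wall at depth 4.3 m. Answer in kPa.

K_a = (1 − sin φ)/(1 + sin φ) = 0.3360.
σ_v = γz + q = 17.5 × 4.3 + 52 = 127.2 kPa.
σ_h = K_a σ_v = 0.3360 × 127.2 = 42.76 kPa.

42.8 kPa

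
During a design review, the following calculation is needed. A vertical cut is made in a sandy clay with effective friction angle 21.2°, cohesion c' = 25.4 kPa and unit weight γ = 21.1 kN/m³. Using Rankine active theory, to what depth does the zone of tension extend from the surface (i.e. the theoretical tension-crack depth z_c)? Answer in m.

3.52 m

K_a = tan²(45° − 21.2°/2) = 0.4688; √K_a = 0.6847.
The active pressure is zero where K_a γ z = 2c√K_a, so z_c = 2c/(γ√K_a) = 2×25.4/(21.1×0.6847) = 3.516 m.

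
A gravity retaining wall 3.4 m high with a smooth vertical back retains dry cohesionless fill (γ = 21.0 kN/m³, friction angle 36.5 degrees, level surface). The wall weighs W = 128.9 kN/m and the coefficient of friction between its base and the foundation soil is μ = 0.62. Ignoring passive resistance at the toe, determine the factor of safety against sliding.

K_a = tan²(45° − 36.5°/2) = 0.2541.
P_a = ½K_aγH² = 0.5×0.2541×21.0×3.4² = 30.84 kN/m, acting at H/3 = 1.133 m above the base.
FS_sliding = μW / P_a = 0.62×128.9 / 30.84 = 2.592.

2.59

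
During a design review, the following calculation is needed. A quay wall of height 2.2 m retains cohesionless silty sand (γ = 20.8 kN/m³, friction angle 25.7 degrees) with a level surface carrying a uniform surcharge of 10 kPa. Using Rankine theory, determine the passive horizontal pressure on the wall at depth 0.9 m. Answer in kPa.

72.7 kPa

K_p = (1 + sin φ)/(1 − sin φ) = 2.531.
σ_v = γz + q = 20.8 × 0.9 + 10 = 28.72 kPa.
σ_h = K_p σ_v = 2.531 × 28.72 = 72.70 kPa.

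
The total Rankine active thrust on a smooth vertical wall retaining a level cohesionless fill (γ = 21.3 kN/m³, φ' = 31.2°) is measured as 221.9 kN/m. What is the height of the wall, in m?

8.10 m

K_a = 0.3175. P_a = ½ K_a γ H² ⇒ H = √(2P_a/(K_a γ)).
H = √(2×221.9/(0.3175×21.3)) = 8.101 m.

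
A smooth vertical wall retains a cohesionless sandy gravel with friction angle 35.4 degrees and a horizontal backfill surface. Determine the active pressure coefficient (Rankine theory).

0.266

K_a = (1 − sin φ)/(1 + sin φ) = (1 − sin 35.4°)/(1 + sin 35.4°) = 0.2664.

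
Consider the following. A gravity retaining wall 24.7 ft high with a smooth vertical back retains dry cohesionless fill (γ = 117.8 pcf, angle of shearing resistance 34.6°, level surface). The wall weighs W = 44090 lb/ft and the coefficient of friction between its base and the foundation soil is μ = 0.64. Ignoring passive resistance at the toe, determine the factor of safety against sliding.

K_a = tan²(45° − 34.6°/2) = 0.2756.
P_a = ½K_aγH² = 0.5×0.2756×117.8×24.7² = 9905 lb/ft, acting at H/3 = 8.233 ft above the base.
FS_sliding = μW / P_a = 0.64×44090 / 9905 = 2.849.

2.85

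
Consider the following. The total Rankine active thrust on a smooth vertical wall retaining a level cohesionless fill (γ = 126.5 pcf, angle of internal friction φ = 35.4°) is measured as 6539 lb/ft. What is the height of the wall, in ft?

19.7 ft

K_a = 0.2664. P_a = ½ K_a γ H² ⇒ H = √(2P_a/(K_a γ)).
H = √(2×6539/(0.2664×126.5)) = 19.70 ft.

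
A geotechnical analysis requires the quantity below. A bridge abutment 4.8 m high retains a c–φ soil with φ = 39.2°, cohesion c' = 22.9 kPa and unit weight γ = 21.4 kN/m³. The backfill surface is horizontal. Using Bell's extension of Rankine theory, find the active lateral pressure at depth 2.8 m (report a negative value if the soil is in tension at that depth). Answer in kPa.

K_a = (1 − sin φ)/(1 + sin φ) = 0.2255.
σ_a = K_a γ z − 2c√K_a = 0.2255×21.4×2.8 − 2×22.9×0.4748 = -8.237 kPa.

-8.24 kPa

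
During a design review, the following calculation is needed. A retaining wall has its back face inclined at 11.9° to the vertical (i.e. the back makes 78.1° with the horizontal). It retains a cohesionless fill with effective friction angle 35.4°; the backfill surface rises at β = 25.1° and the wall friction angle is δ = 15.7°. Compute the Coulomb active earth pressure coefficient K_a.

K_a = sin²(α+φ) / [sin²α · sin(α−δ) · (1 + √{sin(φ+δ)sin(φ−β) / (sin(α−δ)sin(α+β))})²].
With α = 78.1°, φ = 35.4°, δ = 15.7°, β = 25.1°: K_a = 0.5045.

0.505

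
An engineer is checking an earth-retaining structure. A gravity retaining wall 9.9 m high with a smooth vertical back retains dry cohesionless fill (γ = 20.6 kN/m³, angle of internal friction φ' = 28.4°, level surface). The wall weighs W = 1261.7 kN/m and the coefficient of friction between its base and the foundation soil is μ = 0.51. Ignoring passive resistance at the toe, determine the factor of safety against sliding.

1.79

K_a = tan²(45° − 28.4°/2) = 0.3554.
P_a = ½K_aγH² = 0.5×0.3554×20.6×9.9² = 358.7 kN/m, acting at H/3 = 3.300 m above the base.
FS_sliding = μW / P_a = 0.51×1261.7 / 358.7 = 1.794.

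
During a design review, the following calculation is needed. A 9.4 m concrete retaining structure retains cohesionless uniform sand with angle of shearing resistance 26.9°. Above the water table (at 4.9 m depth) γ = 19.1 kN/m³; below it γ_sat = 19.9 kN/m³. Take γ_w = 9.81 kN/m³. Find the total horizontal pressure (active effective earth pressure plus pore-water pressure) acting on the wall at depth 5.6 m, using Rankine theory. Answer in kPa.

K_a = (1 − sin φ)/(1 + sin φ) = 0.3770.
γ' = 19.9 − 9.81 = 10.09 kN/m³.
Effective vertical stress at 5.6 m: σ'_v = 19.1×4.9 + 10.09×0.700 = 100.7 kPa.
σ'_h = K_a σ'_v = 0.3770 × 100.7 = 37.95 kPa; u = γ_w × 0.700 = 6.867 kPa.
Total σ_h = 37.95 + 6.867 = 44.81 kPa.

44.8 kPa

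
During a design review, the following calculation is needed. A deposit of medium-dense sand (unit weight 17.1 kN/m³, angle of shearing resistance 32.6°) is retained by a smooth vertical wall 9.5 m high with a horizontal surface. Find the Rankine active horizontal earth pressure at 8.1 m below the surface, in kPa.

K_a = (1 − sin φ)/(1 + sin φ) = 0.2997.
σ_h = K_a γ z = 0.2997 × 17.1 × 8.1 = 41.52 kPa.

41.5 kPa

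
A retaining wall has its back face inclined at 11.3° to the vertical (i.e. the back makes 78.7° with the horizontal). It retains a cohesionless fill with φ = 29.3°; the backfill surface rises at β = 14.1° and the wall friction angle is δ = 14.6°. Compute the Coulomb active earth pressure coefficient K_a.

K_a = sin²(α+φ) / [sin²α · sin(α−δ) · (1 + √{sin(φ+δ)sin(φ−β) / (sin(α−δ)sin(α+β))})²].
With α = 78.7°, φ = 29.3°, δ = 14.6°, β = 14.1°: K_a = 0.4975.

0.497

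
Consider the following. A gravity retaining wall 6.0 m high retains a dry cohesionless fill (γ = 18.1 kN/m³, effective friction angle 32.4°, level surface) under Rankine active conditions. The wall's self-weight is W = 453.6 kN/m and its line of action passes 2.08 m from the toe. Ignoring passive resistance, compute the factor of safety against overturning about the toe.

4.79

K_a = tan²(45° − 32.4°/2) = 0.3022.
P_a = ½K_aγH² = 0.5×0.3022×18.1×6.0² = 98.47 kN/m, acting at H/3 = 2.000 m above the base.
Overturning moment M_o = P_a × H/3 = 98.47 × 2.000 = 196.9.
Resisting moment M_r = W × 2.08 = 453.6 × 2.08 = 943.5.
FS_overturning = M_r/M_o = 943.5/196.9 = 4.791.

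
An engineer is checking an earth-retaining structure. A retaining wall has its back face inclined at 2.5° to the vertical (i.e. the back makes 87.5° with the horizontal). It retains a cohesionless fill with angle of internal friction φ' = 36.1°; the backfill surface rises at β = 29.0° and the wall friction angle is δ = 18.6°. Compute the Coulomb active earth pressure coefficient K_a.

0.410

K_a = sin²(α+φ) / [sin²α · sin(α−δ) · (1 + √{sin(φ+δ)sin(φ−β) / (sin(α−δ)sin(α+β))})²].
With α = 87.5°, φ = 36.1°, δ = 18.6°, β = 29.0°: K_a = 0.4103.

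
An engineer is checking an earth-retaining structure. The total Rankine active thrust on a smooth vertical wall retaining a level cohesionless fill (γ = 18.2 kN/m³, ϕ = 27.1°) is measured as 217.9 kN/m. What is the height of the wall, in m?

K_a = 0.3741. P_a = ½ K_a γ H² ⇒ H = √(2P_a/(K_a γ)).
H = √(2×217.9/(0.3741×18.2)) = 8.001 m.

8.00 m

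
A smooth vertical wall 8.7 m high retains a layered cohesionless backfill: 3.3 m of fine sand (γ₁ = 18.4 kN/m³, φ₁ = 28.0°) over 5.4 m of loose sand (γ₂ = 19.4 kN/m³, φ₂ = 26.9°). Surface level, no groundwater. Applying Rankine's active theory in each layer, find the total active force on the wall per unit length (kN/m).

266 kN/m

K_a1 = tan²(45°−28.0°/2) = 0.3610; K_a2 = tan²(45°−26.9°/2) = 0.3770.
Layer 1: σ at base = K_a1 γ₁ h₁ = 21.92 kPa; P₁ = ½×21.92×3.3 = 36.17.
Layer 2: σ_v at top = γ₁h₁ = 60.72; σ_h top = K_a2×60.72 = 22.89; σ_h base = K_a2×(60.72+19.4×5.4) = 62.39.
P₂ = ½(22.89+62.39)×5.4 = 230.2. Total P_a = 36.17+230.2 = 266.4 kN/m.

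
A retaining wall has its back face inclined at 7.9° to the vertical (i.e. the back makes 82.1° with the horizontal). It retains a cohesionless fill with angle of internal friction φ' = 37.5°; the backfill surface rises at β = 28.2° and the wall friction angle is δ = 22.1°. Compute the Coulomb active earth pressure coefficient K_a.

K_a = sin²(α+φ) / [sin²α · sin(α−δ) · (1 + √{sin(φ+δ)sin(φ−β) / (sin(α−δ)sin(α+β))})²].
With α = 82.1°, φ = 37.5°, δ = 22.1°, β = 28.2°: K_a = 0.4449.

0.445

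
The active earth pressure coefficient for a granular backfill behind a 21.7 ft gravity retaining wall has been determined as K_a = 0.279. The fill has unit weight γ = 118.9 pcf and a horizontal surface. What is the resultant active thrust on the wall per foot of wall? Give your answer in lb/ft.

P = ½ K_a γ H² = 0.5 × 0.279 × 118.9 × 21.7² = 7810 lb/ft.

7810 lb/ft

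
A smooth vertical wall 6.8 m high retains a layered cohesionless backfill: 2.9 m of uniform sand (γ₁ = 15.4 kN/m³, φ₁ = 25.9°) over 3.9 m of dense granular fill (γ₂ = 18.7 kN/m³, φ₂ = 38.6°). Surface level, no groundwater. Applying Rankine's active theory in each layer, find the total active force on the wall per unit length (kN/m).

98.7 kN/m

K_a1 = tan²(45°−25.9°/2) = 0.3920; K_a2 = tan²(45°−38.6°/2) = 0.2316.
Layer 1: σ at base = K_a1 γ₁ h₁ = 17.51 kPa; P₁ = ½×17.51×2.9 = 25.38.
Layer 2: σ_v at top = γ₁h₁ = 44.66; σ_h top = K_a2×44.66 = 10.34; σ_h base = K_a2×(44.66+18.7×3.9) = 27.24.
P₂ = ½(10.34+27.24)×3.9 = 73.28. Total P_a = 25.38+73.28 = 98.66 kN/m.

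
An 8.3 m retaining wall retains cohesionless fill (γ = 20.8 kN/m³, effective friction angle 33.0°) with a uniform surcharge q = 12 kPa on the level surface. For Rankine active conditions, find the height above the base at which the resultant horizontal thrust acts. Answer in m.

K_a = 0.2948.
Triangular part P₁ = ½K_aγH² = 211.2 at H/3 = 2.767 m; rectangular part P₂ = K_a q H = 29.36 at H/2 = 4.150 m.
ȳ = (P₁·2.767 + P₂·4.150)/(P₁+P₂) = 2.936 m.

2.94 m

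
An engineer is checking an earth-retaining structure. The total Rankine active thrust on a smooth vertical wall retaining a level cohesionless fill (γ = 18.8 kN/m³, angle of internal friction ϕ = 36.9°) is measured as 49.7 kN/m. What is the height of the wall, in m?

4.60 m

K_a = 0.2497. P_a = ½ K_a γ H² ⇒ H = √(2P_a/(K_a γ)).
H = √(2×49.7/(0.2497×18.8)) = 4.602 m.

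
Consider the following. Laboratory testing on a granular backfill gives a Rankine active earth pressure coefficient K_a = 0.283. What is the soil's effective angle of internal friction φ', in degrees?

K_a = tan²(45° − φ/2) ⇒ 45° − φ/2 = arctan(√0.283) = 28.01°.
φ = 2(45° − 28.01°) = 33.98°.

34.0°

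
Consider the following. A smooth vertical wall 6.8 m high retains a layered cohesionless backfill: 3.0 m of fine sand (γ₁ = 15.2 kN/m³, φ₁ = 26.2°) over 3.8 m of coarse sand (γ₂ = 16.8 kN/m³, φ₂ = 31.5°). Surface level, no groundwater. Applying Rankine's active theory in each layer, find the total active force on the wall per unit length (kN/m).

119 kN/m

K_a1 = tan²(45°−26.2°/2) = 0.3874; K_a2 = tan²(45°−31.5°/2) = 0.3136.
Layer 1: σ at base = K_a1 γ₁ h₁ = 17.67 kPa; P₁ = ½×17.67×3.0 = 26.50.
Layer 2: σ_v at top = γ₁h₁ = 45.60; σ_h top = K_a2×45.60 = 14.30; σ_h base = K_a2×(45.60+16.8×3.8) = 34.32.
P₂ = ½(14.30+34.32)×3.8 = 92.39. Total P_a = 26.50+92.39 = 118.9 kN/m.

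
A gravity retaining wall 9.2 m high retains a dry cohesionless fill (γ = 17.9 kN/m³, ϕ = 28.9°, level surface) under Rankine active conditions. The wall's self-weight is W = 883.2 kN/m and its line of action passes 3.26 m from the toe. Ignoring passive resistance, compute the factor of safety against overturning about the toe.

K_a = tan²(45° − 28.9°/2) = 0.3484.
P_a = ½K_aγH² = 0.5×0.3484×17.9×9.2² = 263.9 kN/m, acting at H/3 = 3.067 m above the base.
Overturning moment M_o = P_a × H/3 = 263.9 × 3.067 = 809.3.
Resisting moment M_r = W × 3.26 = 883.2 × 3.26 = 2879.
FS_overturning = M_r/M_o = 2879/809.3 = 3.558.

3.56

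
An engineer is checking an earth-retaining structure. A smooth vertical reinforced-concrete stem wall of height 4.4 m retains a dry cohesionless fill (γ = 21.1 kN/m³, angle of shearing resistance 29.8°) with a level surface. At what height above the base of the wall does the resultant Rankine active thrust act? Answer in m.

1.47 m

K_a = 0.3360.
The pressure distribution is triangular, so the resultant acts at H/3 above the base = 4.4/3 = 1.467 m.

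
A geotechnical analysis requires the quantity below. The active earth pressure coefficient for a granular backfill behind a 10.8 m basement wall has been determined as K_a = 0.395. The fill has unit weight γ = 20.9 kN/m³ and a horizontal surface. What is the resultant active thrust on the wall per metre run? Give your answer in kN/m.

481 kN/m

P = ½ K_a γ H² = 0.5 × 0.395 × 20.9 × 10.8² = 481.5 kN/m.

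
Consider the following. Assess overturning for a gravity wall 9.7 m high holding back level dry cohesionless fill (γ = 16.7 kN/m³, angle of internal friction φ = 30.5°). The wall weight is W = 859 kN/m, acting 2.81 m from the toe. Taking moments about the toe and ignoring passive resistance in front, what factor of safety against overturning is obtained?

2.91

K_a = tan²(45° − 30.5°/2) = 0.3267.
P_a = ½K_aγH² = 0.5×0.3267×16.7×9.7² = 256.6 kN/m, acting at H/3 = 3.233 m above the base.
Overturning moment M_o = P_a × H/3 = 256.6 × 3.233 = 829.8.
Resisting moment M_r = W × 2.81 = 859 × 2.81 = 2414.
FS_overturning = M_r/M_o = 2414/829.8 = 2.909.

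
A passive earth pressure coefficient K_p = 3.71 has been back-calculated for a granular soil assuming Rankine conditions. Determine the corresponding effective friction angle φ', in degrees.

K_p = (1+sin φ)/(1−sin φ) ⇒ sin φ = (K_p − 1)/(K_p + 1) = 0.5754.
φ = arcsin(0.5754) = 35.13°.

35.1°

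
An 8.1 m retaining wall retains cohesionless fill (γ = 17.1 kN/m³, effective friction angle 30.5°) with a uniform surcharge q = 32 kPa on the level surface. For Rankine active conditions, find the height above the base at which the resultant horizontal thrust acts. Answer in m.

K_a = 0.3267.
Triangular part P₁ = ½K_aγH² = 183.2 at H/3 = 2.700 m; rectangular part P₂ = K_a q H = 84.67 at H/2 = 4.050 m.
ȳ = (P₁·2.700 + P₂·4.050)/(P₁+P₂) = 3.127 m.

3.13 m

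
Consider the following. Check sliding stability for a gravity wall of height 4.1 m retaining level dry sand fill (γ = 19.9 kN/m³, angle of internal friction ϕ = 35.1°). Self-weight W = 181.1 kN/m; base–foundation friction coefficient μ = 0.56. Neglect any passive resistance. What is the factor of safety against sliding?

2.25

K_a = tan²(45° − 35.1°/2) = 0.2698.
P_a = ½K_aγH² = 0.5×0.2698×19.9×4.1² = 45.13 kN/m, acting at H/3 = 1.367 m above the base.
FS_sliding = μW / P_a = 0.56×181.1 / 45.13 = 2.247.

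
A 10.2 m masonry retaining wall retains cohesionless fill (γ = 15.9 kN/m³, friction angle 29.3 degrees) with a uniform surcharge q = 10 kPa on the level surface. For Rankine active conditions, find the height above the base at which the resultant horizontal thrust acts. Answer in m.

3.59 m

K_a = 0.3428.
Triangular part P₁ = ½K_aγH² = 283.6 at H/3 = 3.400 m; rectangular part P₂ = K_a q H = 34.97 at H/2 = 5.100 m.
ȳ = (P₁·3.400 + P₂·5.100)/(P₁+P₂) = 3.587 m.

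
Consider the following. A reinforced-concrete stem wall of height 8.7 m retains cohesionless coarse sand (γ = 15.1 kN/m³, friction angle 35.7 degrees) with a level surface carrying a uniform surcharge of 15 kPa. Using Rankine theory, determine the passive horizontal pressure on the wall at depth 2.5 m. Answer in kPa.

K_p = (1 + sin φ)/(1 − sin φ) = 3.802.
σ_v = γz + q = 15.1 × 2.5 + 15 = 52.75 kPa.
σ_h = K_p σ_v = 3.802 × 52.75 = 200.6 kPa.

201 kPa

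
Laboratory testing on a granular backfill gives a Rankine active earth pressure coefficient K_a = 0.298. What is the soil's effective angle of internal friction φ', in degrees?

K_a = tan²(45° − φ/2) ⇒ 45° − φ/2 = arctan(√0.298) = 28.63°.
φ = 2(45° − 28.63°) = 32.74°.

32.7°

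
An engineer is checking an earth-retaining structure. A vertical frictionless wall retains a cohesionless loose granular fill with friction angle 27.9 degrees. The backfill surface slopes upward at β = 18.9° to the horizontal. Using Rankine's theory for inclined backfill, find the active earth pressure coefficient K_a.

K_a = cos β · (cos β − √(cos²β − cos²φ)) / (cos β + √(cos²β − cos²φ)).
cos β = 0.9461, cos φ = 0.8838, √(cos²β − cos²φ) = 0.3377.
K_a = 0.9461 × (0.9461 − 0.3377)/(0.9461 + 0.3377) = 0.4484.

0.448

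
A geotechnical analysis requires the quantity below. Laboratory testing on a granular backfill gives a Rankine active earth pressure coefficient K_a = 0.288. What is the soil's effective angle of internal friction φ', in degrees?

K_a = tan²(45° − φ/2) ⇒ 45° − φ/2 = arctan(√0.288) = 28.22°.
φ = 2(45° − 28.22°) = 33.56°.

33.6°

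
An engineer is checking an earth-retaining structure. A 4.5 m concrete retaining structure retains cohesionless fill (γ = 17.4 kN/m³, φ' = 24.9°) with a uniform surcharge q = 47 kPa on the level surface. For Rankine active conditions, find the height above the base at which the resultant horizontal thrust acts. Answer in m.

1.91 m

K_a = 0.4074.
Triangular part P₁ = ½K_aγH² = 71.78 at H/3 = 1.500 m; rectangular part P₂ = K_a q H = 86.17 at H/2 = 2.250 m.
ȳ = (P₁·1.500 + P₂·2.250)/(P₁+P₂) = 1.909 m.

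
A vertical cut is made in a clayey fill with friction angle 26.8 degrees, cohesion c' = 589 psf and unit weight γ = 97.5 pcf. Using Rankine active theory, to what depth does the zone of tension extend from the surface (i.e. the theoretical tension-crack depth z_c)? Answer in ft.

19.6 ft

K_a = tan²(45° − 26.8°/2) = 0.3785; √K_a = 0.6152.
The active pressure is zero where K_a γ z = 2c√K_a, so z_c = 2c/(γ√K_a) = 2×589/(97.5×0.6152) = 19.64 ft.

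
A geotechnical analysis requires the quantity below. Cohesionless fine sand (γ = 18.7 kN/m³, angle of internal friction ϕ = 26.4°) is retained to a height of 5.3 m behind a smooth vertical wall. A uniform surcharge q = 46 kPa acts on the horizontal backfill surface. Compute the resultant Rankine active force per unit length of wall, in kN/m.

K_a = tan²(45° − φ/2) = 0.3844.
Soil triangle: ½ K_a γ H² = 0.5×0.3844×18.7×5.3² = 101.0 kN/m.
Surcharge rectangle: K_a q H = 0.3844×46×5.3 = 93.72 kN/m.
Total = 101.0 + 93.72 = 194.7 kN/m.

195 kN/m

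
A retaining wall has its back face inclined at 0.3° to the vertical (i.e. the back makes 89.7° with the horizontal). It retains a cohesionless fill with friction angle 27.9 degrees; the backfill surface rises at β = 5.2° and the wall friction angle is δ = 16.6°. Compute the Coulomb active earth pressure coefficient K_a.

K_a = sin²(α+φ) / [sin²α · sin(α−δ) · (1 + √{sin(φ+δ)sin(φ−β) / (sin(α−δ)sin(α+β))})²].
With α = 89.7°, φ = 27.9°, δ = 16.6°, β = 5.2°: K_a = 0.3494.

0.349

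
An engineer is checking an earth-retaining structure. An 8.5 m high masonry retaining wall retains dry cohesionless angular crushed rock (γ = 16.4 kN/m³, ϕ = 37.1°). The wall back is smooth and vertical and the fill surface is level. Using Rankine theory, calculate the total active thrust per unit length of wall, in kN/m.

K_a = tan²(45° − φ/2) = 0.2475.
P_a = ½ K_a γ H² = 0.5 × 0.2475 × 16.4 × 8.5² = 146.6 kN/m.

147 kN/m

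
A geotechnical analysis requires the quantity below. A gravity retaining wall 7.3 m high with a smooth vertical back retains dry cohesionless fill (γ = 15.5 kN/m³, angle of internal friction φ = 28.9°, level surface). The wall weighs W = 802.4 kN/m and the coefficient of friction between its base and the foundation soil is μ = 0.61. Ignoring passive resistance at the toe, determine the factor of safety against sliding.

K_a = tan²(45° − 28.9°/2) = 0.3484.
P_a = ½K_aγH² = 0.5×0.3484×15.5×7.3² = 143.9 kN/m, acting at H/3 = 2.433 m above the base.
FS_sliding = μW / P_a = 0.61×802.4 / 143.9 = 3.402.

3.40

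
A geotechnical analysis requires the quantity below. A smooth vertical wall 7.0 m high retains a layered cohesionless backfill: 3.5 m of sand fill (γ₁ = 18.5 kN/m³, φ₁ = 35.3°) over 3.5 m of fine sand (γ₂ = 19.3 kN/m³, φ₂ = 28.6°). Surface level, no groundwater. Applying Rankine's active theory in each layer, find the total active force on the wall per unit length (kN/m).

K_a1 = tan²(45°−35.3°/2) = 0.2675; K_a2 = tan²(45°−28.6°/2) = 0.3525.
Layer 1: σ at base = K_a1 γ₁ h₁ = 17.32 kPa; P₁ = ½×17.32×3.5 = 30.32.
Layer 2: σ_v at top = γ₁h₁ = 64.75; σ_h top = K_a2×64.75 = 22.83; σ_h base = K_a2×(64.75+19.3×3.5) = 46.64.
P₂ = ½(22.83+46.64)×3.5 = 121.6. Total P_a = 30.32+121.6 = 151.9 kN/m.

152 kN/m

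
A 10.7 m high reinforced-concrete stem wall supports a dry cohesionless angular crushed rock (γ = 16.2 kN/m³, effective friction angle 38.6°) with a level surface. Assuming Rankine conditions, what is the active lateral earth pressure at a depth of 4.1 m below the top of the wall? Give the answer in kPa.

15.4 kPa

K_a = (1 − sin φ)/(1 + sin φ) = 0.2316.
σ_h = K_a γ z = 0.2316 × 16.2 × 4.1 = 15.38 kPa.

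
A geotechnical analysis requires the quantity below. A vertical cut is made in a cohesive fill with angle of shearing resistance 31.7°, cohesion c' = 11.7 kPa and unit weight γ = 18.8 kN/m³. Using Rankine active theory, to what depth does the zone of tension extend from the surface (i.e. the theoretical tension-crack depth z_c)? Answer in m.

2.23 m

K_a = tan²(45° − 31.7°/2) = 0.3111; √K_a = 0.5577.
The active pressure is zero where K_a γ z = 2c√K_a, so z_c = 2c/(γ√K_a) = 2×11.7/(18.8×0.5577) = 2.232 m.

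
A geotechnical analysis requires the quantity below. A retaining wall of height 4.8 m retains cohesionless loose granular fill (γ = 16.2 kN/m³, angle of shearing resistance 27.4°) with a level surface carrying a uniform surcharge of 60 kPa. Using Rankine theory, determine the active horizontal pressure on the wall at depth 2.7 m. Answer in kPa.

K_a = (1 − sin φ)/(1 + sin φ) = 0.3697.
σ_v = γz + q = 16.2 × 2.7 + 60 = 103.7 kPa.
σ_h = K_a σ_v = 0.3697 × 103.7 = 38.35 kPa.

38.4 kPa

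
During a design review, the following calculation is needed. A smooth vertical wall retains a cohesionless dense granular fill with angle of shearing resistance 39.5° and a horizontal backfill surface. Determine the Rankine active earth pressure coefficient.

0.222

K_a = (1 − sin φ)/(1 + sin φ) = (1 − sin 39.5°)/(1 + sin 39.5°) = 0.2224.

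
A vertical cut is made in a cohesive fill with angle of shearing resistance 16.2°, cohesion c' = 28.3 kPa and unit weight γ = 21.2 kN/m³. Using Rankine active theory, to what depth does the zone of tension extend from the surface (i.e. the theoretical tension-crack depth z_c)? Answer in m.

K_a = tan²(45° − 16.2°/2) = 0.5637; √K_a = 0.7508.
The active pressure is zero where K_a γ z = 2c√K_a, so z_c = 2c/(γ√K_a) = 2×28.3/(21.2×0.7508) = 3.556 m.

3.56 m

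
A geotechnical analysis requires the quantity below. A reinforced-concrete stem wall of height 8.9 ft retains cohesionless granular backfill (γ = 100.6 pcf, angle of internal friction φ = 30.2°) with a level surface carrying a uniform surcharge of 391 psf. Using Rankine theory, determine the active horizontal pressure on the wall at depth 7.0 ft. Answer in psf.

362 psf

K_a = (1 − sin φ)/(1 + sin φ) = 0.3307.
σ_v = γz + q = 100.6 × 7.0 + 391 = 1095 psf.
σ_h = K_a σ_v = 0.3307 × 1095 = 362.1 psf.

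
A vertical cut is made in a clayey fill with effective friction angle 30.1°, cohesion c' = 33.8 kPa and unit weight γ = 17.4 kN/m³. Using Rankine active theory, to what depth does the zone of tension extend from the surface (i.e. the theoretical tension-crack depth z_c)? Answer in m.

6.74 m

K_a = tan²(45° − 30.1°/2) = 0.3320; √K_a = 0.5762.
The active pressure is zero where K_a γ z = 2c√K_a, so z_c = 2c/(γ√K_a) = 2×33.8/(17.4×0.5762) = 6.743 m.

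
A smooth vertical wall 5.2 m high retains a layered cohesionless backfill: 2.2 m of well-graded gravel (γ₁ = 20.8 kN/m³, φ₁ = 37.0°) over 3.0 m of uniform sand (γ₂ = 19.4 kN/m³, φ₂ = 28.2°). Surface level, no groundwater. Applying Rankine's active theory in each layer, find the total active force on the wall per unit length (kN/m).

93.0 kN/m

K_a1 = tan²(45°−37.0°/2) = 0.2486; K_a2 = tan²(45°−28.2°/2) = 0.3582.
Layer 1: σ at base = K_a1 γ₁ h₁ = 11.38 kPa; P₁ = ½×11.38×2.2 = 12.51.
Layer 2: σ_v at top = γ₁h₁ = 45.76; σ_h top = K_a2×45.76 = 16.39; σ_h base = K_a2×(45.76+19.4×3.0) = 37.24.
P₂ = ½(16.39+37.24)×3.0 = 80.44. Total P_a = 12.51+80.44 = 92.95 kN/m.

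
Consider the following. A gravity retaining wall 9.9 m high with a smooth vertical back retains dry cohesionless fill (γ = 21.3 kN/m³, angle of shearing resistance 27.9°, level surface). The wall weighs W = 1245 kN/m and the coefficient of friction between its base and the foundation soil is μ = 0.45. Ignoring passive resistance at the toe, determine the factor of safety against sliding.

1.48

K_a = tan²(45° − 27.9°/2) = 0.3625.
P_a = ½K_aγH² = 0.5×0.3625×21.3×9.9² = 378.3 kN/m, acting at H/3 = 3.300 m above the base.
FS_sliding = μW / P_a = 0.45×1245 / 378.3 = 1.481.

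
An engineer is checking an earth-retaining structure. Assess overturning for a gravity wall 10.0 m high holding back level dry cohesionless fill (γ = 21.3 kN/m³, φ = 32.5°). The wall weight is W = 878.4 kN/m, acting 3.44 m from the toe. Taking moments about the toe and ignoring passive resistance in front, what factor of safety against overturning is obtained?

K_a = tan²(45° − 32.5°/2) = 0.3010.
P_a = ½K_aγH² = 0.5×0.3010×21.3×10.0² = 320.5 kN/m, acting at H/3 = 3.333 m above the base.
Overturning moment M_o = P_a × H/3 = 320.5 × 3.333 = 1068.
Resisting moment M_r = W × 3.44 = 878.4 × 3.44 = 3022.
FS_overturning = M_r/M_o = 3022/1068 = 2.828.

2.83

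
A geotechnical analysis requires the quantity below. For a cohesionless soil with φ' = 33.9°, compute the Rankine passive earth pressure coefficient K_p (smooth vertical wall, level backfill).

K_p = (1 + sin φ)/(1 − sin φ) = tan²(45° + 33.9°/2) = 3.522.

3.52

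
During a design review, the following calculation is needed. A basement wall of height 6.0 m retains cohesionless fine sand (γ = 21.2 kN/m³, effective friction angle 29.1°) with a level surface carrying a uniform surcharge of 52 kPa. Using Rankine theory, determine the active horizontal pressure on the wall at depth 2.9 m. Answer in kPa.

39.2 kPa

K_a = (1 − sin φ)/(1 + sin φ) = 0.3456.
σ_v = γz + q = 21.2 × 2.9 + 52 = 113.5 kPa.
σ_h = K_a σ_v = 0.3456 × 113.5 = 39.22 kPa.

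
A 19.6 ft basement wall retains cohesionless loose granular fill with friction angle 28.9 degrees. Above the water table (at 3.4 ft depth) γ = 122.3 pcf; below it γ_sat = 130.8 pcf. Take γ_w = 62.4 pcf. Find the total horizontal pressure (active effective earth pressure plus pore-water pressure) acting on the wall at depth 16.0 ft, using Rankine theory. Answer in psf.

1230 psf

K_a = (1 − sin φ)/(1 + sin φ) = 0.3484.
γ' = 130.8 − 62.4 = 68.40 pcf.
Effective vertical stress at 16.0 ft: σ'_v = 122.3×3.4 + 68.40×12.6 = 1278 psf.
σ'_h = K_a σ'_v = 0.3484 × 1278 = 445.1 psf; u = γ_w × 12.6 = 786.2 psf.
Total σ_h = 445.1 + 786.2 = 1231 psf.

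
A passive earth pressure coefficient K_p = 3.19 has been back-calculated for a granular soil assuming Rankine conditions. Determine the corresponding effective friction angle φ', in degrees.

31.5°

K_p = (1+sin φ)/(1−sin φ) ⇒ sin φ = (K_p − 1)/(K_p + 1) = 0.5227.
φ = arcsin(0.5227) = 31.51°.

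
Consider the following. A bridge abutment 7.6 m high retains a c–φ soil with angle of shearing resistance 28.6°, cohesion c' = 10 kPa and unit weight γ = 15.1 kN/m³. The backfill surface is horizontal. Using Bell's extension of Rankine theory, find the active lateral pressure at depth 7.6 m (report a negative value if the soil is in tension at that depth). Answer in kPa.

K_a = (1 − sin φ)/(1 + sin φ) = 0.3525.
σ_a = K_a γ z − 2c√K_a = 0.3525×15.1×7.6 − 2×10×0.5938 = 28.58 kPa.

28.6 kPa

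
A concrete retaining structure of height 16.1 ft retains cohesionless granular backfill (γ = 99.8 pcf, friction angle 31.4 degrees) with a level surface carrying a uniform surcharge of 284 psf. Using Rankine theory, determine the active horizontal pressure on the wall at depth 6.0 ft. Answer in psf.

278 psf

K_a = (1 − sin φ)/(1 + sin φ) = 0.3149.
σ_v = γz + q = 99.8 × 6.0 + 284 = 882.8 psf.
σ_h = K_a σ_v = 0.3149 × 882.8 = 278.0 psf.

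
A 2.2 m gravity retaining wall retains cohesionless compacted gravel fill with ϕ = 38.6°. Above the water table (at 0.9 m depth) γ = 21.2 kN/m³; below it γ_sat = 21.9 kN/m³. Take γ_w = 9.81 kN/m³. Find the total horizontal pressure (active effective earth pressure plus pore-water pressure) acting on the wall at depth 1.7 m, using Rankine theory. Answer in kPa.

K_a = (1 − sin φ)/(1 + sin φ) = 0.2316.
γ' = 21.9 − 9.81 = 12.09 kN/m³.
Effective vertical stress at 1.7 m: σ'_v = 21.2×0.9 + 12.09×0.800 = 28.75 kPa.
σ'_h = K_a σ'_v = 0.2316 × 28.75 = 6.659 kPa; u = γ_w × 0.800 = 7.848 kPa.
Total σ_h = 6.659 + 7.848 = 14.51 kPa.

14.5 kPa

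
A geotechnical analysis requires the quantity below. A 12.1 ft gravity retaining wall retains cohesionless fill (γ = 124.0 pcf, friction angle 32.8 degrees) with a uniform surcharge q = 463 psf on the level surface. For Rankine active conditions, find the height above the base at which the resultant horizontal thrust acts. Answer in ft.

K_a = 0.2973.
Triangular part P₁ = ½K_aγH² = 2698 at H/3 = 4.033 ft; rectangular part P₂ = K_a q H = 1665 at H/2 = 6.050 ft.
ȳ = (P₁·4.033 + P₂·6.050)/(P₁+P₂) = 4.803 ft.

4.80 ft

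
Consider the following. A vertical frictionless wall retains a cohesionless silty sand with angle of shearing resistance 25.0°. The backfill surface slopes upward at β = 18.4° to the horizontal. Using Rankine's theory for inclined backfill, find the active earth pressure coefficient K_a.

0.515

K_a = cos β · (cos β − √(cos²β − cos²φ)) / (cos β + √(cos²β − cos²φ)).
cos β = 0.9489, cos φ = 0.9063, √(cos²β − cos²φ) = 0.2810.
K_a = 0.9489 × (0.9489 − 0.2810)/(0.9489 + 0.2810) = 0.5153.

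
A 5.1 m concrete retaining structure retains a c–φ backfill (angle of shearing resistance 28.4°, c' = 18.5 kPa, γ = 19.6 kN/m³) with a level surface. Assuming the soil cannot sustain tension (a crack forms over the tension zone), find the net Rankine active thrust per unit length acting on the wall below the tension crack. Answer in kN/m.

13.0 kN/m

K_a = 0.3554; √K_a = 0.5961.
Tension-crack depth z_c = 2c/(γ√K_a) = 2×18.5/(19.6×0.5961) = 3.167 m.
σ_a at base = K_a γ H − 2c√K_a = 0.3554×19.6×5.1 − 2×18.5×0.5961 = 13.47 kPa.
P_a = ½ × 13.47 × (H − z_c) = 0.5×13.47×1.933 = 13.02 kN/m.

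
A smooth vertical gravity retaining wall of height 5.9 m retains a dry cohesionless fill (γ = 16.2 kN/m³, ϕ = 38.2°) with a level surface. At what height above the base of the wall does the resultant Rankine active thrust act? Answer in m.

1.97 m

K_a = 0.2358.
The pressure distribution is triangular, so the resultant acts at H/3 above the base = 5.9/3 = 1.967 m.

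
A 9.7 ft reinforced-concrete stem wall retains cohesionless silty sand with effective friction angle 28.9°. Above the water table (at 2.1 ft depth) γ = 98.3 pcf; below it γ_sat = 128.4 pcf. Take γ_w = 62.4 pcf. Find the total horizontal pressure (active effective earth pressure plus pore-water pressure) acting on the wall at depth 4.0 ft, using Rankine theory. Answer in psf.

234 psf

K_a = (1 − sin φ)/(1 + sin φ) = 0.3484.
γ' = 128.4 − 62.4 = 66.00 pcf.
Effective vertical stress at 4.0 ft: σ'_v = 98.3×2.1 + 66.00×1.90 = 331.8 psf.
σ'_h = K_a σ'_v = 0.3484 × 331.8 = 115.6 psf; u = γ_w × 1.90 = 118.6 psf.
Total σ_h = 115.6 + 118.6 = 234.2 psf.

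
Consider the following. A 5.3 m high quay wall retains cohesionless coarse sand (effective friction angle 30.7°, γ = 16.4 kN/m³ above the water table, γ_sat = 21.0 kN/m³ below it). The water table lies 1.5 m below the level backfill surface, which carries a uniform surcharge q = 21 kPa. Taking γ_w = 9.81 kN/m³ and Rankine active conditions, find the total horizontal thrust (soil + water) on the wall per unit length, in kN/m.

169 kN/m

K_a = tan²(45° − φ/2) = 0.3240.
γ' = 21.0 − 9.81 = 11.19 kN/m³. h₂ = H − d_w = 3.8 m.
σ'_h: at surface K_a·q = 6.805; at WT K_a(q+γd_w) = 14.78; at base K_a(q+γd_w+γ'h₂) = 28.55 kPa.
P₁ = ½(6.805+14.78)×1.5 = 16.19; P₂ = ½(14.78+28.55)×3.8 = 82.33; P_w = ½γ_w h₂² = 70.83.
Total = 16.19+82.33+70.83 = 169.3 kN/m.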